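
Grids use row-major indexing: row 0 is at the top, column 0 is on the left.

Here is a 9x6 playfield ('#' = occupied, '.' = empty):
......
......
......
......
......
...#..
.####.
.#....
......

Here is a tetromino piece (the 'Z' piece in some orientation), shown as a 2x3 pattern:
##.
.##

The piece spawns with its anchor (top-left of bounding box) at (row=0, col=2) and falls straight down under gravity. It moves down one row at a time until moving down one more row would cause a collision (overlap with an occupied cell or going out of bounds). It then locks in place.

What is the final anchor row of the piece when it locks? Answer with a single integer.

Answer: 3

Derivation:
Spawn at (row=0, col=2). Try each row:
  row 0: fits
  row 1: fits
  row 2: fits
  row 3: fits
  row 4: blocked -> lock at row 3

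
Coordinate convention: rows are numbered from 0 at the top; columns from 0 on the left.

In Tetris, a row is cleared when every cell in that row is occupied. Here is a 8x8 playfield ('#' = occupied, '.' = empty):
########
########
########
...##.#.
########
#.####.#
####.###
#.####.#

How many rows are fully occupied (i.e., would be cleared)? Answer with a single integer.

Answer: 4

Derivation:
Check each row:
  row 0: 0 empty cells -> FULL (clear)
  row 1: 0 empty cells -> FULL (clear)
  row 2: 0 empty cells -> FULL (clear)
  row 3: 5 empty cells -> not full
  row 4: 0 empty cells -> FULL (clear)
  row 5: 2 empty cells -> not full
  row 6: 1 empty cell -> not full
  row 7: 2 empty cells -> not full
Total rows cleared: 4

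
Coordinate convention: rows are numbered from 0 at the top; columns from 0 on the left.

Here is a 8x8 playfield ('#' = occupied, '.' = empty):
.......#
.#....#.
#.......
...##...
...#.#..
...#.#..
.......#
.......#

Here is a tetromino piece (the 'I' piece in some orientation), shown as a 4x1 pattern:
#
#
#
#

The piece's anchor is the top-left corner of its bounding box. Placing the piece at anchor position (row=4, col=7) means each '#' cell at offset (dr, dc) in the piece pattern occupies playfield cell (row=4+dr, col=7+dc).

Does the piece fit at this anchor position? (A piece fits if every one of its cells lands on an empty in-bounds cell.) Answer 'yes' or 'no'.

Check each piece cell at anchor (4, 7):
  offset (0,0) -> (4,7): empty -> OK
  offset (1,0) -> (5,7): empty -> OK
  offset (2,0) -> (6,7): occupied ('#') -> FAIL
  offset (3,0) -> (7,7): occupied ('#') -> FAIL
All cells valid: no

Answer: no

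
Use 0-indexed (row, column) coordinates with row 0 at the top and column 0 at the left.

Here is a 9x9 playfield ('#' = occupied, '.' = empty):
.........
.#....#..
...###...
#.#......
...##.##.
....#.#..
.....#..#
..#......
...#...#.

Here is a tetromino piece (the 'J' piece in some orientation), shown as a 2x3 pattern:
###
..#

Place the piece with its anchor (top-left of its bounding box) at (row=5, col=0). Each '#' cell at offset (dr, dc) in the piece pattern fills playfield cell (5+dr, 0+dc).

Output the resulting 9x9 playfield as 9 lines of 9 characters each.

Fill (5+0,0+0) = (5,0)
Fill (5+0,0+1) = (5,1)
Fill (5+0,0+2) = (5,2)
Fill (5+1,0+2) = (6,2)

Answer: .........
.#....#..
...###...
#.#......
...##.##.
###.#.#..
..#..#..#
..#......
...#...#.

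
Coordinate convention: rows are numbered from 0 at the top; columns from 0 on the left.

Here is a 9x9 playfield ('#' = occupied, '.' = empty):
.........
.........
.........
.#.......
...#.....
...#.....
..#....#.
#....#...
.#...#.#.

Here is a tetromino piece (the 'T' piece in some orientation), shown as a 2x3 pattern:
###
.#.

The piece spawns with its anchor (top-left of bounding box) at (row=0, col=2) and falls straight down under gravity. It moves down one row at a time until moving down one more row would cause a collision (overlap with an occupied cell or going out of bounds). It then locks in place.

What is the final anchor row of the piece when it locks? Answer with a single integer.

Spawn at (row=0, col=2). Try each row:
  row 0: fits
  row 1: fits
  row 2: fits
  row 3: blocked -> lock at row 2

Answer: 2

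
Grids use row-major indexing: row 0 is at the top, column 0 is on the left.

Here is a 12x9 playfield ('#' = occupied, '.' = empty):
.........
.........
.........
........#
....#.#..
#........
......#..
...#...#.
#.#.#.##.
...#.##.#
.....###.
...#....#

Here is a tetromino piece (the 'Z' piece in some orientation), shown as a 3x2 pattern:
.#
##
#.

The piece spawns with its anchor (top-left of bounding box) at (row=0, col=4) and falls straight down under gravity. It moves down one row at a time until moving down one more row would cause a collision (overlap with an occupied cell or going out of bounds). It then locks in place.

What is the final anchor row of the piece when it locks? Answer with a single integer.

Answer: 1

Derivation:
Spawn at (row=0, col=4). Try each row:
  row 0: fits
  row 1: fits
  row 2: blocked -> lock at row 1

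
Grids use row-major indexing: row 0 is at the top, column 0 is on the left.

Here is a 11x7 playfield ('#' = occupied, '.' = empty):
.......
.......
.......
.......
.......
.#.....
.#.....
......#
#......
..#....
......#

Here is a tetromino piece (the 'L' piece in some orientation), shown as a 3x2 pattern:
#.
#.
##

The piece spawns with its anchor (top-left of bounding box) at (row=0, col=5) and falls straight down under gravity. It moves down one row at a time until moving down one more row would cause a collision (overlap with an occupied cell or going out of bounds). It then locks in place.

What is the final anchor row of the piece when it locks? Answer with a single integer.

Spawn at (row=0, col=5). Try each row:
  row 0: fits
  row 1: fits
  row 2: fits
  row 3: fits
  row 4: fits
  row 5: blocked -> lock at row 4

Answer: 4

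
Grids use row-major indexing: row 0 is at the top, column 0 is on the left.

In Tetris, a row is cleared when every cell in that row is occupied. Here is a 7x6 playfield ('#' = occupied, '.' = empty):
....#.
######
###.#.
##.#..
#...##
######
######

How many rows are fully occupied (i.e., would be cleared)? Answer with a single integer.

Check each row:
  row 0: 5 empty cells -> not full
  row 1: 0 empty cells -> FULL (clear)
  row 2: 2 empty cells -> not full
  row 3: 3 empty cells -> not full
  row 4: 3 empty cells -> not full
  row 5: 0 empty cells -> FULL (clear)
  row 6: 0 empty cells -> FULL (clear)
Total rows cleared: 3

Answer: 3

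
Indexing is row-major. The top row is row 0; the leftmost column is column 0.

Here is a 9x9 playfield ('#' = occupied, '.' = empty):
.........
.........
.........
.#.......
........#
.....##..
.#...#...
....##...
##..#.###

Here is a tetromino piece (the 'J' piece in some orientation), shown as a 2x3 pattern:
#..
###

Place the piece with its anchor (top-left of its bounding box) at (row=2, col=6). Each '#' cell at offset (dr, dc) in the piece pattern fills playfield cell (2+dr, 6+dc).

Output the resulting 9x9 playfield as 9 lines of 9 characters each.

Fill (2+0,6+0) = (2,6)
Fill (2+1,6+0) = (3,6)
Fill (2+1,6+1) = (3,7)
Fill (2+1,6+2) = (3,8)

Answer: .........
.........
......#..
.#....###
........#
.....##..
.#...#...
....##...
##..#.###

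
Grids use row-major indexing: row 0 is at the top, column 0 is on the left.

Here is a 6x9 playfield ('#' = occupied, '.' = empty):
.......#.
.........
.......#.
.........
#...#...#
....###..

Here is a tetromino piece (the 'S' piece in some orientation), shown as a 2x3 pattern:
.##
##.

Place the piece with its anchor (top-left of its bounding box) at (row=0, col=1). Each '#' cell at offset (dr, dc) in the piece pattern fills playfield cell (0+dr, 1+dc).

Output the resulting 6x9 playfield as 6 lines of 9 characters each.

Fill (0+0,1+1) = (0,2)
Fill (0+0,1+2) = (0,3)
Fill (0+1,1+0) = (1,1)
Fill (0+1,1+1) = (1,2)

Answer: ..##...#.
.##......
.......#.
.........
#...#...#
....###..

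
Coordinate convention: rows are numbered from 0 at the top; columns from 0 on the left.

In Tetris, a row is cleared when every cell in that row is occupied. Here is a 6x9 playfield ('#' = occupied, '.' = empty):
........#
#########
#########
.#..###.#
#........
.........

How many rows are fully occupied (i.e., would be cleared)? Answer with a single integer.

Answer: 2

Derivation:
Check each row:
  row 0: 8 empty cells -> not full
  row 1: 0 empty cells -> FULL (clear)
  row 2: 0 empty cells -> FULL (clear)
  row 3: 4 empty cells -> not full
  row 4: 8 empty cells -> not full
  row 5: 9 empty cells -> not full
Total rows cleared: 2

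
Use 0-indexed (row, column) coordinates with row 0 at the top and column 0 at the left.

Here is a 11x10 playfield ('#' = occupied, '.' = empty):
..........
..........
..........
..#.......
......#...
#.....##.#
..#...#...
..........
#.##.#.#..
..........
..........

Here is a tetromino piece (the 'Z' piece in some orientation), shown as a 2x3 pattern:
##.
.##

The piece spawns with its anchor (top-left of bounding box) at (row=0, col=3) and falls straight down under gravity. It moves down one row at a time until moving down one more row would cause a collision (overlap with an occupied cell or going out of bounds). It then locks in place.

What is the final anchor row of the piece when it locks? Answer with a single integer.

Answer: 6

Derivation:
Spawn at (row=0, col=3). Try each row:
  row 0: fits
  row 1: fits
  row 2: fits
  row 3: fits
  row 4: fits
  row 5: fits
  row 6: fits
  row 7: blocked -> lock at row 6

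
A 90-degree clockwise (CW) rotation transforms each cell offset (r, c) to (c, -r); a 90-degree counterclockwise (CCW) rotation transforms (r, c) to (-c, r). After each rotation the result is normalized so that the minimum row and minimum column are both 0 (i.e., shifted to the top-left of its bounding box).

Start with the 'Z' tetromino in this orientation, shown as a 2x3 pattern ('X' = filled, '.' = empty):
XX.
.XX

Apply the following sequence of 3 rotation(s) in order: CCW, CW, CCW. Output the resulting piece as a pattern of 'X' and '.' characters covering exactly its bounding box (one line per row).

Answer: .X
XX
X.

Derivation:
Start:
XX.
.XX
After rotation 1 (CCW):
.X
XX
X.
After rotation 2 (CW):
XX.
.XX
After rotation 3 (CCW):
.X
XX
X.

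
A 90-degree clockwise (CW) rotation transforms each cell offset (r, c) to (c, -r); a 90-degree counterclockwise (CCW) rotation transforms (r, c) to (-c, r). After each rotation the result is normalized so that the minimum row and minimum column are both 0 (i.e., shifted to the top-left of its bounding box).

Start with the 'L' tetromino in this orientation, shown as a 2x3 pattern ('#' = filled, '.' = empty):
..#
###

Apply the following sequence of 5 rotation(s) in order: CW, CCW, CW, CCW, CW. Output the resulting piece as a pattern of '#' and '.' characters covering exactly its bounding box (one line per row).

Start:
..#
###
After rotation 1 (CW):
#.
#.
##
After rotation 2 (CCW):
..#
###
After rotation 3 (CW):
#.
#.
##
After rotation 4 (CCW):
..#
###
After rotation 5 (CW):
#.
#.
##

Answer: #.
#.
##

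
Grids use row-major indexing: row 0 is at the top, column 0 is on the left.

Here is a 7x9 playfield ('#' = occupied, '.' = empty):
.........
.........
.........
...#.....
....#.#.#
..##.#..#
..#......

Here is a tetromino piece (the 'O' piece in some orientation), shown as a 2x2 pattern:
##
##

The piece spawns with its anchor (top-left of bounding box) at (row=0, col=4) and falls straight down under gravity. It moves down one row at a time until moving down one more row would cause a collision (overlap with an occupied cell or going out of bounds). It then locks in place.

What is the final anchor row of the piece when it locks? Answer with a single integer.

Spawn at (row=0, col=4). Try each row:
  row 0: fits
  row 1: fits
  row 2: fits
  row 3: blocked -> lock at row 2

Answer: 2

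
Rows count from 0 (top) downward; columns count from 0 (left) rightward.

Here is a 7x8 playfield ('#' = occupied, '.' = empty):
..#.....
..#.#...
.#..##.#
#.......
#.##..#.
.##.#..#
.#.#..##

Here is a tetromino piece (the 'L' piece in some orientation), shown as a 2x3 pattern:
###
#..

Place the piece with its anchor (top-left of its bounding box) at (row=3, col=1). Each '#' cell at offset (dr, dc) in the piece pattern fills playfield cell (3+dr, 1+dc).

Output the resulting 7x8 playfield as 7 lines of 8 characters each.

Answer: ..#.....
..#.#...
.#..##.#
####....
####..#.
.##.#..#
.#.#..##

Derivation:
Fill (3+0,1+0) = (3,1)
Fill (3+0,1+1) = (3,2)
Fill (3+0,1+2) = (3,3)
Fill (3+1,1+0) = (4,1)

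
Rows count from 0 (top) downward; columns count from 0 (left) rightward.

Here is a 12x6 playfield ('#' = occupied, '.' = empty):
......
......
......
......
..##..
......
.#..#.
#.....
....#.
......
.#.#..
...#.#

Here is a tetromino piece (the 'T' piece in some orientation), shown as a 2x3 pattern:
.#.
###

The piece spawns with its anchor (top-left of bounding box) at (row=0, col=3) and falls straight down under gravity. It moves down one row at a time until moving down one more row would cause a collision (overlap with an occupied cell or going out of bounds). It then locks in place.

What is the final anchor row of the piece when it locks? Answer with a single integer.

Answer: 2

Derivation:
Spawn at (row=0, col=3). Try each row:
  row 0: fits
  row 1: fits
  row 2: fits
  row 3: blocked -> lock at row 2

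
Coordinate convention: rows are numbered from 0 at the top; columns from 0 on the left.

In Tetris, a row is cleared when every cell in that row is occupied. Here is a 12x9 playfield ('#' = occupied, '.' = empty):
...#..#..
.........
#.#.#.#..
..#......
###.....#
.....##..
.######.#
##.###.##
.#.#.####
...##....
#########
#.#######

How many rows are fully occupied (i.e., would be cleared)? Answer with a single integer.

Answer: 1

Derivation:
Check each row:
  row 0: 7 empty cells -> not full
  row 1: 9 empty cells -> not full
  row 2: 5 empty cells -> not full
  row 3: 8 empty cells -> not full
  row 4: 5 empty cells -> not full
  row 5: 7 empty cells -> not full
  row 6: 2 empty cells -> not full
  row 7: 2 empty cells -> not full
  row 8: 3 empty cells -> not full
  row 9: 7 empty cells -> not full
  row 10: 0 empty cells -> FULL (clear)
  row 11: 1 empty cell -> not full
Total rows cleared: 1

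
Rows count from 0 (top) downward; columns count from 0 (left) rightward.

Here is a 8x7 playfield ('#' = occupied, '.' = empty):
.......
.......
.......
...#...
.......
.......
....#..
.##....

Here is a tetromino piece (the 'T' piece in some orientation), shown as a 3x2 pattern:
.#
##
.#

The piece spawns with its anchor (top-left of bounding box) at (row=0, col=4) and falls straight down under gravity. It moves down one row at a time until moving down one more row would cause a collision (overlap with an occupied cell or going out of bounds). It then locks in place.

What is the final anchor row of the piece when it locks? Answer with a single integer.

Spawn at (row=0, col=4). Try each row:
  row 0: fits
  row 1: fits
  row 2: fits
  row 3: fits
  row 4: fits
  row 5: blocked -> lock at row 4

Answer: 4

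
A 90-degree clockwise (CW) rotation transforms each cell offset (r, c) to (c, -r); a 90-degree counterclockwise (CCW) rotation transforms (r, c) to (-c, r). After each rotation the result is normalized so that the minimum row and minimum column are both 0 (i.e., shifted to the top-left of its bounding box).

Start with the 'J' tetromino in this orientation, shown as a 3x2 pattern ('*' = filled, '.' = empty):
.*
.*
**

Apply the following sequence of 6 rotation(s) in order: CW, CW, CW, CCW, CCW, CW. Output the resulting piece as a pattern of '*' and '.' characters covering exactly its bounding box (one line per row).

Answer: **
*.
*.

Derivation:
Start:
.*
.*
**
After rotation 1 (CW):
*..
***
After rotation 2 (CW):
**
*.
*.
After rotation 3 (CW):
***
..*
After rotation 4 (CCW):
**
*.
*.
After rotation 5 (CCW):
*..
***
After rotation 6 (CW):
**
*.
*.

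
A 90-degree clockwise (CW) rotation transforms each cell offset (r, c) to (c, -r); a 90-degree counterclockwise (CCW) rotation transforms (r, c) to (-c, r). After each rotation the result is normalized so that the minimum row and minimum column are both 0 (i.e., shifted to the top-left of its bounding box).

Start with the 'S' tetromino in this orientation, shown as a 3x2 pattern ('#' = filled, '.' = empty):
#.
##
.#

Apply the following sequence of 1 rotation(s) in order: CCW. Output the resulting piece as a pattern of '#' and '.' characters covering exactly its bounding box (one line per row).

Answer: .##
##.

Derivation:
Start:
#.
##
.#
After rotation 1 (CCW):
.##
##.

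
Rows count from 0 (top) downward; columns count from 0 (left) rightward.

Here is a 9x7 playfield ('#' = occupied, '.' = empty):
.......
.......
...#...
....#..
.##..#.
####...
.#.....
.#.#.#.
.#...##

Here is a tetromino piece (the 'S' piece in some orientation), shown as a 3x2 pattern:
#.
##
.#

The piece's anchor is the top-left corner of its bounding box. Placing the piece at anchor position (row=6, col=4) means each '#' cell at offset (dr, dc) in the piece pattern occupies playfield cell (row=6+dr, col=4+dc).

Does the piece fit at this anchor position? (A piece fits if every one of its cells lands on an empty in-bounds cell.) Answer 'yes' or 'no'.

Answer: no

Derivation:
Check each piece cell at anchor (6, 4):
  offset (0,0) -> (6,4): empty -> OK
  offset (1,0) -> (7,4): empty -> OK
  offset (1,1) -> (7,5): occupied ('#') -> FAIL
  offset (2,1) -> (8,5): occupied ('#') -> FAIL
All cells valid: no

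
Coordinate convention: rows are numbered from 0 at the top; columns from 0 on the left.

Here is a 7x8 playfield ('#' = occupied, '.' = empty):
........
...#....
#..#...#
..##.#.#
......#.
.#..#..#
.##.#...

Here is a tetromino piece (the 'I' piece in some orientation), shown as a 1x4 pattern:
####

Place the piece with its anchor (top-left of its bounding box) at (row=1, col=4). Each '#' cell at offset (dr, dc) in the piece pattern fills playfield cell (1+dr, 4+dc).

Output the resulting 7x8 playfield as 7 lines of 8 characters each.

Answer: ........
...#####
#..#...#
..##.#.#
......#.
.#..#..#
.##.#...

Derivation:
Fill (1+0,4+0) = (1,4)
Fill (1+0,4+1) = (1,5)
Fill (1+0,4+2) = (1,6)
Fill (1+0,4+3) = (1,7)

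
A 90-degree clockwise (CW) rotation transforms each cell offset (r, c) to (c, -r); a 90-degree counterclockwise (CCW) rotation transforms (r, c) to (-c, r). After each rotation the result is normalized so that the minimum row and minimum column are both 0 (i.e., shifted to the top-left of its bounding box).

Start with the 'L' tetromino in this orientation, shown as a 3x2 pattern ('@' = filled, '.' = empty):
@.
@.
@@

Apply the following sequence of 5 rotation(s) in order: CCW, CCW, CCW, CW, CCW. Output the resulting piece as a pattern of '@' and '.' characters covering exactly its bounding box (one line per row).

Start:
@.
@.
@@
After rotation 1 (CCW):
..@
@@@
After rotation 2 (CCW):
@@
.@
.@
After rotation 3 (CCW):
@@@
@..
After rotation 4 (CW):
@@
.@
.@
After rotation 5 (CCW):
@@@
@..

Answer: @@@
@..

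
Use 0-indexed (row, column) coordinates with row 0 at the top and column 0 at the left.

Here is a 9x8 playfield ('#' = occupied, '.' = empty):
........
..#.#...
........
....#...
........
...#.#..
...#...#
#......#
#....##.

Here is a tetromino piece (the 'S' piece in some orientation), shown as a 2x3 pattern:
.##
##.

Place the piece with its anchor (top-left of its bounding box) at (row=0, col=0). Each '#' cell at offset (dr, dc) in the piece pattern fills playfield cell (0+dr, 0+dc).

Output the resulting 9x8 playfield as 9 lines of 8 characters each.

Fill (0+0,0+1) = (0,1)
Fill (0+0,0+2) = (0,2)
Fill (0+1,0+0) = (1,0)
Fill (0+1,0+1) = (1,1)

Answer: .##.....
###.#...
........
....#...
........
...#.#..
...#...#
#......#
#....##.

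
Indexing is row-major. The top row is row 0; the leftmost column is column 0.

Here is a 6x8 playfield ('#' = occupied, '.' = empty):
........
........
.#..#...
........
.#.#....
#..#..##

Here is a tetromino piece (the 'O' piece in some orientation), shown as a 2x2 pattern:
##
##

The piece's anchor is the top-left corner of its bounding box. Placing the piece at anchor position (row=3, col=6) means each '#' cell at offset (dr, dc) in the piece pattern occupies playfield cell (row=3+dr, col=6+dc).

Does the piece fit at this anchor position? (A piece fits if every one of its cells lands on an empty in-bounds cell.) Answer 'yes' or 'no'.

Check each piece cell at anchor (3, 6):
  offset (0,0) -> (3,6): empty -> OK
  offset (0,1) -> (3,7): empty -> OK
  offset (1,0) -> (4,6): empty -> OK
  offset (1,1) -> (4,7): empty -> OK
All cells valid: yes

Answer: yes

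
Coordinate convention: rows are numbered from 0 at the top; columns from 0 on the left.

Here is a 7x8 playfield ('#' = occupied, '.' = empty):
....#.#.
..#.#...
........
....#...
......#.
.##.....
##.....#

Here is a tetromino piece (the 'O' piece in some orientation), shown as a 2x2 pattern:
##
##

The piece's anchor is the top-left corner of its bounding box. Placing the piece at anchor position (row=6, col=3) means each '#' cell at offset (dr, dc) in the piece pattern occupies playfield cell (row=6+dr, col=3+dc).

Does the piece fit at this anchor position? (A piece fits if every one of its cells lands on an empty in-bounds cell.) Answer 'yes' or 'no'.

Answer: no

Derivation:
Check each piece cell at anchor (6, 3):
  offset (0,0) -> (6,3): empty -> OK
  offset (0,1) -> (6,4): empty -> OK
  offset (1,0) -> (7,3): out of bounds -> FAIL
  offset (1,1) -> (7,4): out of bounds -> FAIL
All cells valid: no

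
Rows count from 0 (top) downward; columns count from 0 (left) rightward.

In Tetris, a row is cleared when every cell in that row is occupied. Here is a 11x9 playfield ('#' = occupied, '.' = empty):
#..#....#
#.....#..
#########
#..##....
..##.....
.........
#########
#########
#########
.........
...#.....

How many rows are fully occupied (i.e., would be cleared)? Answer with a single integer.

Check each row:
  row 0: 6 empty cells -> not full
  row 1: 7 empty cells -> not full
  row 2: 0 empty cells -> FULL (clear)
  row 3: 6 empty cells -> not full
  row 4: 7 empty cells -> not full
  row 5: 9 empty cells -> not full
  row 6: 0 empty cells -> FULL (clear)
  row 7: 0 empty cells -> FULL (clear)
  row 8: 0 empty cells -> FULL (clear)
  row 9: 9 empty cells -> not full
  row 10: 8 empty cells -> not full
Total rows cleared: 4

Answer: 4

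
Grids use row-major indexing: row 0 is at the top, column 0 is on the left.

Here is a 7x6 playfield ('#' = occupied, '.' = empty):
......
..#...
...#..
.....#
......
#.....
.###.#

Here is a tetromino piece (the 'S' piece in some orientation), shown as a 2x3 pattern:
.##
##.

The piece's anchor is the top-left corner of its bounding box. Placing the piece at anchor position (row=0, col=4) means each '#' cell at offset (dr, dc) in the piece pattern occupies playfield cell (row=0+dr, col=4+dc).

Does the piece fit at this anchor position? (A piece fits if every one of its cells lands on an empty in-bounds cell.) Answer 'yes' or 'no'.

Check each piece cell at anchor (0, 4):
  offset (0,1) -> (0,5): empty -> OK
  offset (0,2) -> (0,6): out of bounds -> FAIL
  offset (1,0) -> (1,4): empty -> OK
  offset (1,1) -> (1,5): empty -> OK
All cells valid: no

Answer: no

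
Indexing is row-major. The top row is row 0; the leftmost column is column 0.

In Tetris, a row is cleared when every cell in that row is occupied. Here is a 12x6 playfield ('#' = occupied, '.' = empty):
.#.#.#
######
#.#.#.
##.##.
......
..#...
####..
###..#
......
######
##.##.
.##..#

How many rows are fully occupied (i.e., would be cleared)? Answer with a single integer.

Check each row:
  row 0: 3 empty cells -> not full
  row 1: 0 empty cells -> FULL (clear)
  row 2: 3 empty cells -> not full
  row 3: 2 empty cells -> not full
  row 4: 6 empty cells -> not full
  row 5: 5 empty cells -> not full
  row 6: 2 empty cells -> not full
  row 7: 2 empty cells -> not full
  row 8: 6 empty cells -> not full
  row 9: 0 empty cells -> FULL (clear)
  row 10: 2 empty cells -> not full
  row 11: 3 empty cells -> not full
Total rows cleared: 2

Answer: 2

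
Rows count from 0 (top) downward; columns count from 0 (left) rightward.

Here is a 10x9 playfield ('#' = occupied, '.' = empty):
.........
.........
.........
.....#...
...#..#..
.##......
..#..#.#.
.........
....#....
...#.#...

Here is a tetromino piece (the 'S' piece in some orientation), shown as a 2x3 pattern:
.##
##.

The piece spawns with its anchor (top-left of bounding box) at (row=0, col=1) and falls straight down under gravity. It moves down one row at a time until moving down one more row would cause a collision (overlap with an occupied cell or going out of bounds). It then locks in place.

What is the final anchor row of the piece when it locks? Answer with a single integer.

Answer: 3

Derivation:
Spawn at (row=0, col=1). Try each row:
  row 0: fits
  row 1: fits
  row 2: fits
  row 3: fits
  row 4: blocked -> lock at row 3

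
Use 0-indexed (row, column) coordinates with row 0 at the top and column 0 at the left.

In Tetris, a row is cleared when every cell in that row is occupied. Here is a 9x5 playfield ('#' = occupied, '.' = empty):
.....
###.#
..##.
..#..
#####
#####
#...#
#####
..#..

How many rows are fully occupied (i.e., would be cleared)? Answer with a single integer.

Check each row:
  row 0: 5 empty cells -> not full
  row 1: 1 empty cell -> not full
  row 2: 3 empty cells -> not full
  row 3: 4 empty cells -> not full
  row 4: 0 empty cells -> FULL (clear)
  row 5: 0 empty cells -> FULL (clear)
  row 6: 3 empty cells -> not full
  row 7: 0 empty cells -> FULL (clear)
  row 8: 4 empty cells -> not full
Total rows cleared: 3

Answer: 3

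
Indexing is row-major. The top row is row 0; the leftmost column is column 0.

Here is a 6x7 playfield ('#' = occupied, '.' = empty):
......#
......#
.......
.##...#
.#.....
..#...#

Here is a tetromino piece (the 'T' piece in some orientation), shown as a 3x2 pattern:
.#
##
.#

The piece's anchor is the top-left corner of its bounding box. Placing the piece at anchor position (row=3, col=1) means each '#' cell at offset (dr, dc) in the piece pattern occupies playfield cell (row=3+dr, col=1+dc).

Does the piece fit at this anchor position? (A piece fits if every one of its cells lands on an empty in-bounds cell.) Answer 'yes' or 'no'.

Check each piece cell at anchor (3, 1):
  offset (0,1) -> (3,2): occupied ('#') -> FAIL
  offset (1,0) -> (4,1): occupied ('#') -> FAIL
  offset (1,1) -> (4,2): empty -> OK
  offset (2,1) -> (5,2): occupied ('#') -> FAIL
All cells valid: no

Answer: no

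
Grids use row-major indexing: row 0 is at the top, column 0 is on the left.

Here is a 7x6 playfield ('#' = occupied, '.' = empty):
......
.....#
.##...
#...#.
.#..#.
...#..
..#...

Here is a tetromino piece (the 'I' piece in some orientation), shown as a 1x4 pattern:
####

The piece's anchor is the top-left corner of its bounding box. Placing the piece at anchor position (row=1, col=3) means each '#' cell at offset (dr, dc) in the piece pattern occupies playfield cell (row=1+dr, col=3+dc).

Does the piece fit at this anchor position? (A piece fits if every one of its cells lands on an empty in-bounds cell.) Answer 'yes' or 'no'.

Answer: no

Derivation:
Check each piece cell at anchor (1, 3):
  offset (0,0) -> (1,3): empty -> OK
  offset (0,1) -> (1,4): empty -> OK
  offset (0,2) -> (1,5): occupied ('#') -> FAIL
  offset (0,3) -> (1,6): out of bounds -> FAIL
All cells valid: no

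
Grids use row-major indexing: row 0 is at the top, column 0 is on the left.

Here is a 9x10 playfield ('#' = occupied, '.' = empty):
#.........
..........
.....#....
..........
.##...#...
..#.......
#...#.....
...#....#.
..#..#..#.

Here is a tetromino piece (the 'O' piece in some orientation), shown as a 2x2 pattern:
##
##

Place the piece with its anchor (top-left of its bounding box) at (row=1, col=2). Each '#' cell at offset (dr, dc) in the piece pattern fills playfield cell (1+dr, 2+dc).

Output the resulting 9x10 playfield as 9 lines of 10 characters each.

Answer: #.........
..##......
..##.#....
..........
.##...#...
..#.......
#...#.....
...#....#.
..#..#..#.

Derivation:
Fill (1+0,2+0) = (1,2)
Fill (1+0,2+1) = (1,3)
Fill (1+1,2+0) = (2,2)
Fill (1+1,2+1) = (2,3)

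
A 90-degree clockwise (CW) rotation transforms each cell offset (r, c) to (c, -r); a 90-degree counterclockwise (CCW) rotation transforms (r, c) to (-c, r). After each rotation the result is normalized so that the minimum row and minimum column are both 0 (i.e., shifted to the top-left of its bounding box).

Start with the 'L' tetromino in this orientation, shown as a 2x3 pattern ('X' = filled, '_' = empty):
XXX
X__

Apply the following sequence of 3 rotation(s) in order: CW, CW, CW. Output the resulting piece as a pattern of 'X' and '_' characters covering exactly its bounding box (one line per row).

Answer: X_
X_
XX

Derivation:
Start:
XXX
X__
After rotation 1 (CW):
XX
_X
_X
After rotation 2 (CW):
__X
XXX
After rotation 3 (CW):
X_
X_
XX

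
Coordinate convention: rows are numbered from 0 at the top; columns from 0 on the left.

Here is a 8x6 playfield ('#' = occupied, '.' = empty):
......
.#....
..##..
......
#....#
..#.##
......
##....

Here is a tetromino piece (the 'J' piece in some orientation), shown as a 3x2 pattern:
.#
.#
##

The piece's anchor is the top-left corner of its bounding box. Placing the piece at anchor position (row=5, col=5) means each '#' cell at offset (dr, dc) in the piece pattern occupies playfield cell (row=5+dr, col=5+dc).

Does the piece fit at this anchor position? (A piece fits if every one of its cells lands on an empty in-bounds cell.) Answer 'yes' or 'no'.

Check each piece cell at anchor (5, 5):
  offset (0,1) -> (5,6): out of bounds -> FAIL
  offset (1,1) -> (6,6): out of bounds -> FAIL
  offset (2,0) -> (7,5): empty -> OK
  offset (2,1) -> (7,6): out of bounds -> FAIL
All cells valid: no

Answer: no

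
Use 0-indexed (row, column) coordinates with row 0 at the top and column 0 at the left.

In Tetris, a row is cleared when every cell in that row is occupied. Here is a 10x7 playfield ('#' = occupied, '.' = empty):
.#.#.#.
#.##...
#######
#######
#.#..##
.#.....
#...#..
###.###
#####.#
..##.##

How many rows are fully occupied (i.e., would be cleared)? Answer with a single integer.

Check each row:
  row 0: 4 empty cells -> not full
  row 1: 4 empty cells -> not full
  row 2: 0 empty cells -> FULL (clear)
  row 3: 0 empty cells -> FULL (clear)
  row 4: 3 empty cells -> not full
  row 5: 6 empty cells -> not full
  row 6: 5 empty cells -> not full
  row 7: 1 empty cell -> not full
  row 8: 1 empty cell -> not full
  row 9: 3 empty cells -> not full
Total rows cleared: 2

Answer: 2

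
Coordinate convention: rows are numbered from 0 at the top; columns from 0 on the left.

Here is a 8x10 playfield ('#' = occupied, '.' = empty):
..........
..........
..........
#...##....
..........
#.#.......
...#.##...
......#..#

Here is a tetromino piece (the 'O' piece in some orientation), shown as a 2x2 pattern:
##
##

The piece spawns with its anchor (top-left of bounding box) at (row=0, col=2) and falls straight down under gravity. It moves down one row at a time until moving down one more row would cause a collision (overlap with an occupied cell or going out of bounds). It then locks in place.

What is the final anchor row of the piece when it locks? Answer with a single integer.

Answer: 3

Derivation:
Spawn at (row=0, col=2). Try each row:
  row 0: fits
  row 1: fits
  row 2: fits
  row 3: fits
  row 4: blocked -> lock at row 3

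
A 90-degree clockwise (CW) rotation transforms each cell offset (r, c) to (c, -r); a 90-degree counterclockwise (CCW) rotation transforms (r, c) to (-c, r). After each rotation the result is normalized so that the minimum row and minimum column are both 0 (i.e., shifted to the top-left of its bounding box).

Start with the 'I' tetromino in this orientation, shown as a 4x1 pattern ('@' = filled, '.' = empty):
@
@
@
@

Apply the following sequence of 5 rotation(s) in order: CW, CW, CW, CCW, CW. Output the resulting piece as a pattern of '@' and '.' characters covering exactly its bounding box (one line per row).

Start:
@
@
@
@
After rotation 1 (CW):
@@@@
After rotation 2 (CW):
@
@
@
@
After rotation 3 (CW):
@@@@
After rotation 4 (CCW):
@
@
@
@
After rotation 5 (CW):
@@@@

Answer: @@@@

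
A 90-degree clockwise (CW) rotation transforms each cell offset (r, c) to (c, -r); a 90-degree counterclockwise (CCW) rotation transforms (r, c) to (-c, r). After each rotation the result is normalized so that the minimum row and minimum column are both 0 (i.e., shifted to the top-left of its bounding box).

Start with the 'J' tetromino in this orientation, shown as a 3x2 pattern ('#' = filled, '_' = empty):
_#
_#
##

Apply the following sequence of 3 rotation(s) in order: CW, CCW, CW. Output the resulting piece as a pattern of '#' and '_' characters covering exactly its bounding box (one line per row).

Start:
_#
_#
##
After rotation 1 (CW):
#__
###
After rotation 2 (CCW):
_#
_#
##
After rotation 3 (CW):
#__
###

Answer: #__
###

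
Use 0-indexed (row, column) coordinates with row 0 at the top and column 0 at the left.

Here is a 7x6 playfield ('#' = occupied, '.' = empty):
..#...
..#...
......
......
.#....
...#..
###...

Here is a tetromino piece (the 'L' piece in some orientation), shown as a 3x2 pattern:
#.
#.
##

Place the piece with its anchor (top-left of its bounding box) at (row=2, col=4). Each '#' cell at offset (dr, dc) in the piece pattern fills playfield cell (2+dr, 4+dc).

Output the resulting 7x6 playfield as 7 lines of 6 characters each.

Fill (2+0,4+0) = (2,4)
Fill (2+1,4+0) = (3,4)
Fill (2+2,4+0) = (4,4)
Fill (2+2,4+1) = (4,5)

Answer: ..#...
..#...
....#.
....#.
.#..##
...#..
###...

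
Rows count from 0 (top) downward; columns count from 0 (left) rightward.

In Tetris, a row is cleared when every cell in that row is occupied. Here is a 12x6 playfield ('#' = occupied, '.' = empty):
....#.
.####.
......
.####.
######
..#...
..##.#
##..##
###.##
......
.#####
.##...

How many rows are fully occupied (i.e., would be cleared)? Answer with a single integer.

Answer: 1

Derivation:
Check each row:
  row 0: 5 empty cells -> not full
  row 1: 2 empty cells -> not full
  row 2: 6 empty cells -> not full
  row 3: 2 empty cells -> not full
  row 4: 0 empty cells -> FULL (clear)
  row 5: 5 empty cells -> not full
  row 6: 3 empty cells -> not full
  row 7: 2 empty cells -> not full
  row 8: 1 empty cell -> not full
  row 9: 6 empty cells -> not full
  row 10: 1 empty cell -> not full
  row 11: 4 empty cells -> not full
Total rows cleared: 1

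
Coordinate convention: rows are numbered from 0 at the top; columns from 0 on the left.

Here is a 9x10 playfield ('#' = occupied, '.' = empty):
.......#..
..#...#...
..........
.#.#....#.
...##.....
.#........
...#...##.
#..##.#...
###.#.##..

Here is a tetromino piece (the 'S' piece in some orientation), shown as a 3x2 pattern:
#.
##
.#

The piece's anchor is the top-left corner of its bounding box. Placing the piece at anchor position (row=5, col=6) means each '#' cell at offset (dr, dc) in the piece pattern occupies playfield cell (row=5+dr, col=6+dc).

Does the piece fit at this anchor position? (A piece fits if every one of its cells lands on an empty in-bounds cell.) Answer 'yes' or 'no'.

Answer: no

Derivation:
Check each piece cell at anchor (5, 6):
  offset (0,0) -> (5,6): empty -> OK
  offset (1,0) -> (6,6): empty -> OK
  offset (1,1) -> (6,7): occupied ('#') -> FAIL
  offset (2,1) -> (7,7): empty -> OK
All cells valid: no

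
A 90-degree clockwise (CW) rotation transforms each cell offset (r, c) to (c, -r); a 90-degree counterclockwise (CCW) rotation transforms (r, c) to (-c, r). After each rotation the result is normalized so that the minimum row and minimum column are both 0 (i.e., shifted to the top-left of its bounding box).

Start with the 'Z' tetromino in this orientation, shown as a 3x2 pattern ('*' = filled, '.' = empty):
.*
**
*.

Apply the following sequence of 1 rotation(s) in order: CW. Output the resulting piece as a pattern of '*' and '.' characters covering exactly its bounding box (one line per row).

Answer: **.
.**

Derivation:
Start:
.*
**
*.
After rotation 1 (CW):
**.
.**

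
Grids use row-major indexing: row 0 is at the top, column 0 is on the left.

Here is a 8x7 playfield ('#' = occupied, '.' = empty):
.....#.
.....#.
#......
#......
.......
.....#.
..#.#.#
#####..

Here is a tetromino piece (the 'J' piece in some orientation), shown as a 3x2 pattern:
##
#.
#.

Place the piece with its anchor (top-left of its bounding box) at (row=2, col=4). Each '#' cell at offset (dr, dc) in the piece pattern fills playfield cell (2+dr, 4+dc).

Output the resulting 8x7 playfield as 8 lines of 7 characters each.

Answer: .....#.
.....#.
#...##.
#...#..
....#..
.....#.
..#.#.#
#####..

Derivation:
Fill (2+0,4+0) = (2,4)
Fill (2+0,4+1) = (2,5)
Fill (2+1,4+0) = (3,4)
Fill (2+2,4+0) = (4,4)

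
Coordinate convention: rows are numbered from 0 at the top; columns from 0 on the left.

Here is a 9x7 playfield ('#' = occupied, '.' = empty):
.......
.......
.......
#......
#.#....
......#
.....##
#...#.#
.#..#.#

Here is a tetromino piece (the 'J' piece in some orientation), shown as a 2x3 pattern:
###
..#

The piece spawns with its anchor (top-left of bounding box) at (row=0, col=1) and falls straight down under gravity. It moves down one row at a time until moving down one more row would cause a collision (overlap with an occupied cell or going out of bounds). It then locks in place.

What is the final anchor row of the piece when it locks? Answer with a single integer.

Spawn at (row=0, col=1). Try each row:
  row 0: fits
  row 1: fits
  row 2: fits
  row 3: fits
  row 4: blocked -> lock at row 3

Answer: 3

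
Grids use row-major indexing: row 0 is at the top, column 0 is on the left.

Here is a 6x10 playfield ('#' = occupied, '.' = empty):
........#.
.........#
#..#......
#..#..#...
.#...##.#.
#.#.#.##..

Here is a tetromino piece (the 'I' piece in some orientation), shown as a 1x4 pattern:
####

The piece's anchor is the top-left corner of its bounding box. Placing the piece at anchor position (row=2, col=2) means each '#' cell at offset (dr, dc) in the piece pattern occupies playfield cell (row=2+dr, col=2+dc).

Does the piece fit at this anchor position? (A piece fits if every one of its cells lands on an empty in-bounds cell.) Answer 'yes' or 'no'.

Answer: no

Derivation:
Check each piece cell at anchor (2, 2):
  offset (0,0) -> (2,2): empty -> OK
  offset (0,1) -> (2,3): occupied ('#') -> FAIL
  offset (0,2) -> (2,4): empty -> OK
  offset (0,3) -> (2,5): empty -> OK
All cells valid: no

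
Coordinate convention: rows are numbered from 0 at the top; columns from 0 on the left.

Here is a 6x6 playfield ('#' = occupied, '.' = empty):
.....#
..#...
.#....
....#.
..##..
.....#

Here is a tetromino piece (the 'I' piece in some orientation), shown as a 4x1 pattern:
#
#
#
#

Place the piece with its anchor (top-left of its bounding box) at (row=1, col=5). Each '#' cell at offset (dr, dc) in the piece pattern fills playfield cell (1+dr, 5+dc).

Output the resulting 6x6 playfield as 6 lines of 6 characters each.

Answer: .....#
..#..#
.#...#
....##
..##.#
.....#

Derivation:
Fill (1+0,5+0) = (1,5)
Fill (1+1,5+0) = (2,5)
Fill (1+2,5+0) = (3,5)
Fill (1+3,5+0) = (4,5)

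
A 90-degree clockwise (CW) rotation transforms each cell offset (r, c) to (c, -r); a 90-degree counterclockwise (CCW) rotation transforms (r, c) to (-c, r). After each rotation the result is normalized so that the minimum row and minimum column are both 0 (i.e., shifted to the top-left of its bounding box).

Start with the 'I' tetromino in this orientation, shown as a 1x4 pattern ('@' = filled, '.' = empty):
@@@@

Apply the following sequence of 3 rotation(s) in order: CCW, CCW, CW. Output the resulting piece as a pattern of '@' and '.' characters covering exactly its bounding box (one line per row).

Answer: @
@
@
@

Derivation:
Start:
@@@@
After rotation 1 (CCW):
@
@
@
@
After rotation 2 (CCW):
@@@@
After rotation 3 (CW):
@
@
@
@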